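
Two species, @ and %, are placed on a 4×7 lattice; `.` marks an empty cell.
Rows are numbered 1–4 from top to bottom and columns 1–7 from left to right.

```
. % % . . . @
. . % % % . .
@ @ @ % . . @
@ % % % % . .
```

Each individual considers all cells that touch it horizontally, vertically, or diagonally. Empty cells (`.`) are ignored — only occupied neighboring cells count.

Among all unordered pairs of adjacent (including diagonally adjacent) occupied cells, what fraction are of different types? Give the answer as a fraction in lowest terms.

11/30

Scan each occupied cell's neighbors to the right and below (and the two forward diagonals) so each pair is counted once.
From row 1: 0 unlike of 4 pairs (running 0/4).
From row 2: 3 unlike of 8 pairs (running 3/12).
From row 3: 7 unlike of 14 pairs (running 10/26).
From row 4: 1 unlike of 4 pairs (running 11/30).
Total adjacent occupied pairs: 30; unlike-type pairs: 11.
11/30 is already in lowest terms.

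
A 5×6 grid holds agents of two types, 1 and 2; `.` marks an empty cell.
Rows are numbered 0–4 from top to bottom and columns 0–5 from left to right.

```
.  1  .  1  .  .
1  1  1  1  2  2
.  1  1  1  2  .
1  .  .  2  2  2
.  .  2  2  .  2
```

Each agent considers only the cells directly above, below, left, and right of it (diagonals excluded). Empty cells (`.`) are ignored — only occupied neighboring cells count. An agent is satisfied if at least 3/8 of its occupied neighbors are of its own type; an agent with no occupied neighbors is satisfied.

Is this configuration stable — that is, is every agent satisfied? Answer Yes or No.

Row 0: (0,1)1 1/1 ✓ · (0,3)1 1/1 ✓
Row 1: (1,0)1 1/1 ✓ · (1,1)1 4/4 ✓ · (1,2)1 3/3 ✓ · (1,3)1 3/4 ✓ · (1,4)2 2/3 ✓ · (1,5)2 1/1 ✓
Row 2: (2,1)1 2/2 ✓ · (2,2)1 3/3 ✓ · (2,3)1 2/4 ✓ · (2,4)2 2/3 ✓
Row 3: (3,0)1 0/0 ✓ · (3,3)2 2/3 ✓ · (3,4)2 3/3 ✓ · (3,5)2 2/2 ✓
Row 4: (4,2)2 1/1 ✓ · (4,3)2 2/2 ✓ · (4,5)2 1/1 ✓
All meet the threshold, so the configuration is stable.

Yes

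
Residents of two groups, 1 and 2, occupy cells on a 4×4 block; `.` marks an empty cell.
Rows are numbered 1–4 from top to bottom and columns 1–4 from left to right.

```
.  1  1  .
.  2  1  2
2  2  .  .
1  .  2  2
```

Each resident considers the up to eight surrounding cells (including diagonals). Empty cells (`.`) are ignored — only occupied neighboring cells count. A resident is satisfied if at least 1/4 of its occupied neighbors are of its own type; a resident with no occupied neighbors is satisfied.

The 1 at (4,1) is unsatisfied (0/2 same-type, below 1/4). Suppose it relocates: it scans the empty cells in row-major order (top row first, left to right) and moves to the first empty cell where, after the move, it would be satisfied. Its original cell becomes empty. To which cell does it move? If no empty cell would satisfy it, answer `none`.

Vacating (4,1). Empty cells in order:
  (1,1): 1/2 same-type → satisfied — stop here.

(1,1)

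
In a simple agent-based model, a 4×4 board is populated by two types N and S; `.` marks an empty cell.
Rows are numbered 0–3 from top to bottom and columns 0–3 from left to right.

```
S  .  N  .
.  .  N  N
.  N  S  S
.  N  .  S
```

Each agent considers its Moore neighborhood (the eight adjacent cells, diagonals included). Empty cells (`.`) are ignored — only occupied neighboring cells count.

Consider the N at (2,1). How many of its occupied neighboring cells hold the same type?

Occupied neighbors of (2,1): (1,2)=N, (2,2)=S, (3,1)=N.
Same type (N): 2 of 3.

2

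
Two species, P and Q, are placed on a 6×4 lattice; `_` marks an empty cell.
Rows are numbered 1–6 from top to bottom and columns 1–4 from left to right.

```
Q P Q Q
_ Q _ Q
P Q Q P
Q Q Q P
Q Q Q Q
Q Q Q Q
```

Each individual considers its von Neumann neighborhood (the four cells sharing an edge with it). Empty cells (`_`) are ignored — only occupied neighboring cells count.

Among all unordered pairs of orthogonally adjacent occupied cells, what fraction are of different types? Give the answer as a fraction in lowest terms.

Scan each occupied cell's neighbors to the right and below so each pair is counted once.
Row 1: Q(1,1)–P(1,2)≠ P(1,2)–Q(1,3)≠ P(1,2)–Q(2,2)≠ Q(1,3)–Q(1,4)= Q(1,4)–Q(2,4)=  → 3/5 unlike.
Row 2: Q(2,2)–Q(3,2)= Q(2,4)–P(3,4)≠  → 1/2 unlike.
Row 3: P(3,1)–Q(3,2)≠ P(3,1)–Q(4,1)≠ Q(3,2)–Q(3,3)= Q(3,2)–Q(4,2)= Q(3,3)–P(3,4)≠ Q(3,3)–Q(4,3)= P(3,4)–P(4,4)=  → 3/7 unlike.
Row 4: Q(4,1)–Q(4,2)= Q(4,1)–Q(5,1)= Q(4,2)–Q(4,3)= Q(4,2)–Q(5,2)= Q(4,3)–P(4,4)≠ Q(4,3)–Q(5,3)= P(4,4)–Q(5,4)≠  → 2/7 unlike.
Row 5: Q(5,1)–Q(5,2)= Q(5,1)–Q(6,1)= Q(5,2)–Q(5,3)= Q(5,2)–Q(6,2)= Q(5,3)–Q(5,4)= Q(5,3)–Q(6,3)= Q(5,4)–Q(6,4)=  → 0/7 unlike.
Row 6: Q(6,1)–Q(6,2)= Q(6,2)–Q(6,3)= Q(6,3)–Q(6,4)=  → 0/3 unlike.
Total adjacent occupied pairs: 31; unlike-type pairs: 9.
9/31 is already in lowest terms.

9/31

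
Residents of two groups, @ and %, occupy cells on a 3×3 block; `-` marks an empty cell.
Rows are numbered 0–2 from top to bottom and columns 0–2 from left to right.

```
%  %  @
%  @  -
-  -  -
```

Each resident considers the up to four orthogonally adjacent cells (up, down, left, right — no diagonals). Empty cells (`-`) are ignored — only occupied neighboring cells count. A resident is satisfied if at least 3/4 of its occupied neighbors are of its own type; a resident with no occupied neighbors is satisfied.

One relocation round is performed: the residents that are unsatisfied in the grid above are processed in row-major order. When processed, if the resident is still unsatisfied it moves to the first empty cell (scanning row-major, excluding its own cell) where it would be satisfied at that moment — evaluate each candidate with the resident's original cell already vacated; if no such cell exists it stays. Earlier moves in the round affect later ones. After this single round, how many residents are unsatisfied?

0

Initially unsatisfied (in order): (0,1), (0,2), (1,0), (1,1).
  (0,1) → (2,0).
  (0,2): now satisfied by earlier moves; stays.
  (1,0) → (2,2).
  (1,1): now satisfied by earlier moves; stays.
Resulting grid:
% - @
- @ -
% - %
All satisfied now.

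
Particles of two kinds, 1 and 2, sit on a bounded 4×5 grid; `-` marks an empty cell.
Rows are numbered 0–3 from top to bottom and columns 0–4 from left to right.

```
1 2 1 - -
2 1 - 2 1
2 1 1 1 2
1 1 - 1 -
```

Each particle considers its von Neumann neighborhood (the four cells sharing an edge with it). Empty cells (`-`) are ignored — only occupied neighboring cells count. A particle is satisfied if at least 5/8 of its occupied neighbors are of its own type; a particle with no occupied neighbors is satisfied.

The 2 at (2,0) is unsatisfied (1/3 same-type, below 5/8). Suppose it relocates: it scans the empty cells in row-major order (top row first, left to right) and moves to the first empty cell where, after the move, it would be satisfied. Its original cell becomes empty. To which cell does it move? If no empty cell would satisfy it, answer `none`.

Vacating (2,0). Empty cells in order:
  (0,3): 1/2 same-type → still unsatisfied.
  (0,4): 0/1 same-type → still unsatisfied.
  (1,2): 1/4 same-type → still unsatisfied.
  (3,2): 0/3 same-type → still unsatisfied.
  (3,4): 1/2 same-type → still unsatisfied.

none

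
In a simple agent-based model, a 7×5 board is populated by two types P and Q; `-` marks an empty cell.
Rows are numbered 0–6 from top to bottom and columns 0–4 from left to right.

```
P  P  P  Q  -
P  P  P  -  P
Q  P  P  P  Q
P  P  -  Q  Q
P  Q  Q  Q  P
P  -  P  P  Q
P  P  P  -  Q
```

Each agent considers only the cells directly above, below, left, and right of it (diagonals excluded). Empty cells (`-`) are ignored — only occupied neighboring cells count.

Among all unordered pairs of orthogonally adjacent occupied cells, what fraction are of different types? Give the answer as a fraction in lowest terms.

Scan each occupied cell's neighbors to the right and below so each pair is counted once.
Row 0: P(0,0)–P(0,1)= P(0,0)–P(1,0)= P(0,1)–P(0,2)= P(0,1)–P(1,1)= P(0,2)–Q(0,3)≠ P(0,2)–P(1,2)=  → 1/6 unlike.
Row 1: P(1,0)–P(1,1)= P(1,0)–Q(2,0)≠ P(1,1)–P(1,2)= P(1,1)–P(2,1)= P(1,2)–P(2,2)= P(1,4)–Q(2,4)≠  → 2/6 unlike.
Row 2: Q(2,0)–P(2,1)≠ Q(2,0)–P(3,0)≠ P(2,1)–P(2,2)= P(2,1)–P(3,1)= P(2,2)–P(2,3)= P(2,3)–Q(2,4)≠ P(2,3)–Q(3,3)≠ Q(2,4)–Q(3,4)=  → 4/8 unlike.
Row 3: P(3,0)–P(3,1)= P(3,0)–P(4,0)= P(3,1)–Q(4,1)≠ Q(3,3)–Q(3,4)= Q(3,3)–Q(4,3)= Q(3,4)–P(4,4)≠  → 2/6 unlike.
Row 4: P(4,0)–Q(4,1)≠ P(4,0)–P(5,0)= Q(4,1)–Q(4,2)= Q(4,2)–Q(4,3)= Q(4,2)–P(5,2)≠ Q(4,3)–P(4,4)≠ Q(4,3)–P(5,3)≠ P(4,4)–Q(5,4)≠  → 5/8 unlike.
Row 5: P(5,0)–P(6,0)= P(5,2)–P(5,3)= P(5,2)–P(6,2)= P(5,3)–Q(5,4)≠ Q(5,4)–Q(6,4)=  → 1/5 unlike.
Row 6: P(6,0)–P(6,1)= P(6,1)–P(6,2)=  → 0/2 unlike.
Total adjacent occupied pairs: 41; unlike-type pairs: 15.
15/41 is already in lowest terms.

15/41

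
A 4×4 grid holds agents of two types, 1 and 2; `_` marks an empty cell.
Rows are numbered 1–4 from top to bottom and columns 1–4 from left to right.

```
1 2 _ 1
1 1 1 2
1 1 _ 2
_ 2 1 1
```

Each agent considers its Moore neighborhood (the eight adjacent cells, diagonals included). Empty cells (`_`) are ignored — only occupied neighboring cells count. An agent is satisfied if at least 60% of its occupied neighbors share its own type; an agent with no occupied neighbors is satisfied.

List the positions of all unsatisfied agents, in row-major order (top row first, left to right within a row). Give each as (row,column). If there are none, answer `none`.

(1,2), (1,4), (2,3), (2,4), (3,4), (4,2), (4,3), (4,4)

(1,1)1 2/3 satisfied
(1,2)2 0/4 not
(1,4)1 1/2 not
(2,1)1 4/5 satisfied
(2,2)1 5/6 satisfied
(2,3)1 3/6 not
(2,4)2 1/3 not
(3,1)1 3/4 satisfied
(3,2)1 5/6 satisfied
(3,4)2 1/4 not
(4,2)2 0/3 not
(4,3)1 2/4 not
(4,4)1 1/2 not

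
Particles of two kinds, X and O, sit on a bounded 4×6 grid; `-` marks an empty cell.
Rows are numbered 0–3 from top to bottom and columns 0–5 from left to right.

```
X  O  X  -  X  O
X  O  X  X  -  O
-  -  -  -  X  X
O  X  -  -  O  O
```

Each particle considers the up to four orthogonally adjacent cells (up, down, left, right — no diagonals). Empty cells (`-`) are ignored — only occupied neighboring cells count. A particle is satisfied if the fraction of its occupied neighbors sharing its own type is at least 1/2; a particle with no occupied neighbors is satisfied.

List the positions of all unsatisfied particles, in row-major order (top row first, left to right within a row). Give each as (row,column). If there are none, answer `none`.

(0,0)X 1/2 satisfied
(0,1)O 1/3 not
(0,2)X 1/2 satisfied
(0,4)X 0/1 not
(0,5)O 1/2 satisfied
(1,0)X 1/2 satisfied
(1,1)O 1/3 not
(1,2)X 2/3 satisfied
(1,3)X 1/1 satisfied
(1,5)O 1/2 satisfied
(2,4)X 1/2 satisfied
(2,5)X 1/3 not
(3,0)O 0/1 not
(3,1)X 0/1 not
(3,4)O 1/2 satisfied
(3,5)O 1/2 satisfied

(0,1), (0,4), (1,1), (2,5), (3,0), (3,1)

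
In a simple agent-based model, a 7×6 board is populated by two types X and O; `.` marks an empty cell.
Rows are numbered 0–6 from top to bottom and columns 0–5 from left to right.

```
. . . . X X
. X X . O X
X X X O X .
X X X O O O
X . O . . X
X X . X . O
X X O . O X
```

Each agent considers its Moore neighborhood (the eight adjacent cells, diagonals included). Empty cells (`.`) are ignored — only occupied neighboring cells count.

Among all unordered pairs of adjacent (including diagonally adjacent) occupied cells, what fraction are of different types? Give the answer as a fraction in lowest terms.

Scan each occupied cell's neighbors to the right and below (and the two forward diagonals) so each pair is counted once.
From row 0: 2 unlike of 5 pairs (running 2/5).
From row 1: 3 unlike of 11 pairs (running 5/16).
From row 2: 7 unlike of 18 pairs (running 12/34).
From row 3: 5 unlike of 12 pairs (running 17/46).
From row 4: 3 unlike of 5 pairs (running 20/51).
From row 5: 4 unlike of 10 pairs (running 24/61).
From row 6: 2 unlike of 3 pairs (running 26/64).
Total adjacent occupied pairs: 64; unlike-type pairs: 26.
26/64 reduces to 13/32.

13/32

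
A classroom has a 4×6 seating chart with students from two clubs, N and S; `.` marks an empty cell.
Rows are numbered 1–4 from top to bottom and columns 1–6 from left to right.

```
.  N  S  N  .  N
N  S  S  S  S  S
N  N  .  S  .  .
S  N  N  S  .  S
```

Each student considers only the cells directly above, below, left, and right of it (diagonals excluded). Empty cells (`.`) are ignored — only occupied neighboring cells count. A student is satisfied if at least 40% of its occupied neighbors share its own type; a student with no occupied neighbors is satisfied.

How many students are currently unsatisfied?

(1,2)N 0/2 unhappy
(1,3)S 1/3 unhappy
(1,4)N 0/2 unhappy
(1,6)N 0/1 unhappy
(2,1)N 1/2 ok
(2,2)S 1/4 unhappy
(2,3)S 3/3 ok
(2,4)S 3/4 ok
(2,5)S 2/2 ok
(2,6)S 1/2 ok
(3,1)N 2/3 ok
(3,2)N 2/3 ok
(3,4)S 2/2 ok
(4,1)S 0/2 unhappy
(4,2)N 2/3 ok
(4,3)N 1/2 ok
(4,4)S 1/2 ok
(4,6)S 0/0 ok
Unsatisfied: (1,2), (1,3), (1,4), (1,6), (2,2), (4,1) — 6 in total.

6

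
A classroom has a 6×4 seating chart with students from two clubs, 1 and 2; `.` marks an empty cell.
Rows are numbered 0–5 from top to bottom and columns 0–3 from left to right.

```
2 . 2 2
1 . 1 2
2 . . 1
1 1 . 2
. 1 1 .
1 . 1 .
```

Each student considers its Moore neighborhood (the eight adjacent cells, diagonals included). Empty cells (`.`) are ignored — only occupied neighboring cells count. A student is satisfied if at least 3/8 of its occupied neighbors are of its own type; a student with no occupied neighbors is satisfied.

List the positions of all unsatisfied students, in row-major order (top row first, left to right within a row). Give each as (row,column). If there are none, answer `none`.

(0,0), (1,0), (1,2), (2,0), (2,3), (3,3)

Row 0: (0,0)2 0/1 not · (0,2)2 2/3 satisfied · (0,3)2 2/3 satisfied
Row 1: (1,0)1 0/2 not · (1,2)1 1/4 not · (1,3)2 2/4 satisfied
Row 2: (2,0)2 0/3 not · (2,3)1 1/3 not
Row 3: (3,0)1 2/3 satisfied · (3,1)1 3/4 satisfied · (3,3)2 0/2 not
Row 4: (4,1)1 5/5 satisfied · (4,2)1 3/4 satisfied
Row 5: (5,0)1 1/1 satisfied · (5,2)1 2/2 satisfied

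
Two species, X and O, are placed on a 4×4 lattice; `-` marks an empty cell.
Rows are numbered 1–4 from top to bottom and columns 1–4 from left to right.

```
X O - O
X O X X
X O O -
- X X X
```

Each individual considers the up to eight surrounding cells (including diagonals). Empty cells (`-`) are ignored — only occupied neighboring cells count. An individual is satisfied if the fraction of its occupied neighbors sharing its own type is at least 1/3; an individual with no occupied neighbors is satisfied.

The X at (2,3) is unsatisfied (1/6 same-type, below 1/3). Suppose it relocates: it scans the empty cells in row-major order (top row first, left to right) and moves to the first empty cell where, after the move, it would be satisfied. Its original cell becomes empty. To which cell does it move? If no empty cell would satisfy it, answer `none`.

(3,4)

Vacating (2,3). Empty cells in order:
  (1,3): 1/4 same-type → still unsatisfied.
  (3,4): 3/4 same-type → satisfied — stop here.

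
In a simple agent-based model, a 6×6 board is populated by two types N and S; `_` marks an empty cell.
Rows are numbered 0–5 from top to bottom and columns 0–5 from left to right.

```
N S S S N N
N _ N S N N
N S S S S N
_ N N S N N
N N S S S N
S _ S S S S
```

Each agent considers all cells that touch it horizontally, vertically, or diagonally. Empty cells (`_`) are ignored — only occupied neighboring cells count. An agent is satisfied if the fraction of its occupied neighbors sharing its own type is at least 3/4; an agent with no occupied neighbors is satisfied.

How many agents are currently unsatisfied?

24

Row 0: (0,0)N 1/2 not · (0,1)S 1/4 not · (0,2)S 3/4 satisfied · (0,3)S 2/5 not · (0,4)N 3/5 not · (0,5)N 3/3 satisfied
Row 1: (1,0)N 2/4 not · (1,2)N 0/7 not · (1,3)S 5/8 not · (1,4)N 4/8 not · (1,5)N 4/5 satisfied
Row 2: (2,0)N 2/3 not · (2,1)S 1/6 not · (2,2)S 4/7 not · (2,3)S 4/8 not · (2,4)S 3/8 not · (2,5)N 4/5 satisfied
Row 3: (3,1)N 4/7 not · (3,2)N 2/8 not · (3,3)S 6/8 satisfied · (3,4)N 3/8 not · (3,5)N 3/5 not
Row 4: (4,0)N 2/3 not · (4,1)N 3/6 not · (4,2)S 4/7 not · (4,3)S 6/8 satisfied · (4,4)S 5/8 not · (4,5)N 2/5 not
Row 5: (5,0)S 0/2 not · (5,2)S 3/4 satisfied · (5,3)S 5/5 satisfied · (5,4)S 4/5 satisfied · (5,5)S 2/3 not
Unsatisfied: (0,0), (0,1), (0,3), (0,4), (1,0), (1,2), (1,3), (1,4), (2,0), (2,1), (2,2), (2,3), (2,4), (3,1), (3,2), (3,4), (3,5), (4,0), (4,1), (4,2), (4,4), (4,5), (5,0), (5,5) — 24 in total.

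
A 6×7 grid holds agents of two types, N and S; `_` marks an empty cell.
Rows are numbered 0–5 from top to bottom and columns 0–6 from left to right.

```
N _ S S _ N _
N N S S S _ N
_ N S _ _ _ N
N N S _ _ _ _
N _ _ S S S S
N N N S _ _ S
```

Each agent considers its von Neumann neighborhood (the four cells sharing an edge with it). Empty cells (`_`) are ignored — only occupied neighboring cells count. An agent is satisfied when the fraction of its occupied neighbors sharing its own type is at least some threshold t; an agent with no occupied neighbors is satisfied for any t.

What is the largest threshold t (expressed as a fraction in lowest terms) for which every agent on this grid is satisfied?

1/2

Row 0: (0,0)N 1/1 · (0,2)S 2/2 · (0,3)S 2/2 · (0,5)N — no occupied neighbors
Row 1: (1,0)N 2/2 · (1,1)N 2/3 · (1,2)S 3/4 · (1,3)S 3/3 · (1,4)S 1/1 · (1,6)N 1/1
Row 2: (2,1)N 2/3 · (2,2)S 2/3 · (2,6)N 1/1
Row 3: (3,0)N 2/2 · (3,1)N 2/3 · (3,2)S 1/2
Row 4: (4,0)N 2/2 · (4,3)S 2/2 · (4,4)S 2/2 · (4,5)S 2/2 · (4,6)S 2/2
Row 5: (5,0)N 2/2 · (5,1)N 2/2 · (5,2)N 1/2 · (5,3)S 1/2 · (5,6)S 1/1
The smallest same-type fraction is 1/2 at (3,2), which reduces to 1/2. Any threshold above that leaves this agent unsatisfied.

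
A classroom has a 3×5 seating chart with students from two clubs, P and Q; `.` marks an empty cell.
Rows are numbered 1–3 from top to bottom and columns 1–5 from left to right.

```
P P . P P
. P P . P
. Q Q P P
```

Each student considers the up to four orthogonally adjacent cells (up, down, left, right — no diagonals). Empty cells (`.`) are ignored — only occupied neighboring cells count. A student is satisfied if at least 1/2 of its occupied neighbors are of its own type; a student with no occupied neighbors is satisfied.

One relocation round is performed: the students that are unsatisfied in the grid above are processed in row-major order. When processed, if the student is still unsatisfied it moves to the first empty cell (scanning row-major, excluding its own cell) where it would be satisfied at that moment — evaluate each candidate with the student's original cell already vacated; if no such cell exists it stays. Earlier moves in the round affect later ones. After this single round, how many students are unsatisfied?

Initially unsatisfied (in order): (3,3).
  (3,3) → (3,1).
Resulting grid:
P P . P P
. P P . P
Q Q . P P
All satisfied now.

0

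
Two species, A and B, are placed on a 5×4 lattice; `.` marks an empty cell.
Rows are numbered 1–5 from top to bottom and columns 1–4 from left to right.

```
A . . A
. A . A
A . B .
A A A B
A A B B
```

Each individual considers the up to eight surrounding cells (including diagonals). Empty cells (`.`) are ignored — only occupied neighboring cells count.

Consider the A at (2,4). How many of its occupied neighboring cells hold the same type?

1

Occupied neighbors of (2,4): (1,4)=A, (3,3)=B.
Same type (A): 1 of 2.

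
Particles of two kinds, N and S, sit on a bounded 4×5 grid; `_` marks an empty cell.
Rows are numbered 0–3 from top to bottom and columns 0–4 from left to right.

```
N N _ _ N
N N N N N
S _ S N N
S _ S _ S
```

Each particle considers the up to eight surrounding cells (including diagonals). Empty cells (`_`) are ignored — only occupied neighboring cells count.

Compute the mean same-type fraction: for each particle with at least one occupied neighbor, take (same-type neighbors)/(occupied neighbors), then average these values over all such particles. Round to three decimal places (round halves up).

Row 0: (0,0)N 3/3 · (0,1)N 4/4 · (0,4)N 2/2
Row 1: (1,0)N 3/4 · (1,1)N 4/6 · (1,2)N 4/5 · (1,3)N 5/6 · (1,4)N 4/4
Row 2: (2,0)S 1/3 · (2,2)S 1/5 · (2,3)N 4/7 · (2,4)N 3/4
Row 3: (3,0)S 1/1 · (3,2)S 1/2 · (3,4)S 0/2
Sum over 15 particles: 3/3 + 4/4 + 2/2 + 3/4 + 4/6 + 4/5 + 5/6 + 4/4 + 1/3 + 1/5 + 4/7 + 3/4 + 1/1 + 1/2 + 0/2 = 437/42; mean = 437/42 ÷ 15 = 437/630 = 0.693650… → 0.694.

0.694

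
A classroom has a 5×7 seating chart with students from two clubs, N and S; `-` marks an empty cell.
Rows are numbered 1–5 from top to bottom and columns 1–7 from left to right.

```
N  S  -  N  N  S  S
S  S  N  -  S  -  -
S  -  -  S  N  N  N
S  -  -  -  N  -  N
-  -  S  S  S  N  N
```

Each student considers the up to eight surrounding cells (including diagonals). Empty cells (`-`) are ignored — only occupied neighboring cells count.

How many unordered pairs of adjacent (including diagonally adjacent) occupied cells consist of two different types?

Scan each occupied cell's neighbors to the right and below (and the two forward diagonals) so each pair is counted once.
From row 1: 7 unlike of 13 pairs (running 7/13).
From row 2: 4 unlike of 8 pairs (running 11/21).
From row 3: 2 unlike of 9 pairs (running 13/30).
From row 4: 2 unlike of 5 pairs (running 15/35).
From row 5: 1 unlike of 4 pairs (running 16/39).
Total adjacent occupied pairs: 39; unlike-type pairs: 16.

16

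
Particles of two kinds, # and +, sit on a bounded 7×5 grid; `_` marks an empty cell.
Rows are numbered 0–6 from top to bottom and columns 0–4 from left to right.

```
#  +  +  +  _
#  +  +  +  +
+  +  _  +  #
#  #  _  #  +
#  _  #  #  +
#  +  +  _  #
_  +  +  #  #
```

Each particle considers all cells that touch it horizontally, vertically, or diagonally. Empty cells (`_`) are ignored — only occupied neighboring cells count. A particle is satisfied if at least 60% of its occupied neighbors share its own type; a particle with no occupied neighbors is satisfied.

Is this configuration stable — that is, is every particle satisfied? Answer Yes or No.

Row 0: (0,0)# 1/3 not · (0,1)+ 3/5 satisfied · (0,2)+ 5/5 satisfied · (0,3)+ 4/4 satisfied
Row 1: (1,0)# 1/5 not · (1,1)+ 5/7 satisfied · (1,2)+ 7/7 satisfied · (1,3)+ 5/6 satisfied · (1,4)+ 3/4 satisfied
Row 2: (2,0)+ 2/5 not · (2,1)+ 3/6 not · (2,3)+ 4/6 satisfied · (2,4)# 1/5 not
Row 3: (3,0)# 2/4 not · (3,1)# 3/5 satisfied · (3,3)# 3/6 not · (3,4)+ 2/5 not
Row 4: (4,0)# 3/4 satisfied · (4,2)# 3/5 satisfied · (4,3)# 3/6 not · (4,4)+ 1/4 not
Row 5: (5,0)# 1/3 not · (5,1)+ 3/6 not · (5,2)+ 3/6 not · (5,4)# 3/4 satisfied
Row 6: (6,1)+ 3/4 satisfied · (6,2)+ 3/4 satisfied · (6,3)# 2/4 not · (6,4)# 2/2 satisfied
For instance (0,0) has only 1/3 same-type neighbors, below 3/5.

No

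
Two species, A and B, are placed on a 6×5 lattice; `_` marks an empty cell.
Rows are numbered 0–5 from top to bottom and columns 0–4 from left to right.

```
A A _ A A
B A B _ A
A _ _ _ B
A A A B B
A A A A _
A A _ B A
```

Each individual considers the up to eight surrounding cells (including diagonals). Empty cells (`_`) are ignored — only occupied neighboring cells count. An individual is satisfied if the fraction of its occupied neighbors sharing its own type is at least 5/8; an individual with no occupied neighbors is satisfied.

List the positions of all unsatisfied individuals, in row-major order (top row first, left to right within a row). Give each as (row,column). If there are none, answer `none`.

Row 0: (0,0)A 2/3 ✓ · (0,1)A 2/4 ✗ · (0,3)A 2/3 ✓ · (0,4)A 2/2 ✓
Row 1: (1,0)B 0/4 ✗ · (1,1)A 3/5 ✗ · (1,2)B 0/3 ✗ · (1,4)A 2/3 ✓
Row 2: (2,0)A 3/4 ✓ · (2,4)B 2/3 ✓
Row 3: (3,0)A 4/4 ✓ · (3,1)A 6/6 ✓ · (3,2)A 4/5 ✓ · (3,3)B 2/5 ✗ · (3,4)B 2/3 ✓
Row 4: (4,0)A 5/5 ✓ · (4,1)A 7/7 ✓ · (4,2)A 5/7 ✓ · (4,3)A 3/6 ✗
Row 5: (5,0)A 3/3 ✓ · (5,1)A 4/4 ✓ · (5,3)B 0/3 ✗ · (5,4)A 1/2 ✗

(0,1), (1,0), (1,1), (1,2), (3,3), (4,3), (5,3), (5,4)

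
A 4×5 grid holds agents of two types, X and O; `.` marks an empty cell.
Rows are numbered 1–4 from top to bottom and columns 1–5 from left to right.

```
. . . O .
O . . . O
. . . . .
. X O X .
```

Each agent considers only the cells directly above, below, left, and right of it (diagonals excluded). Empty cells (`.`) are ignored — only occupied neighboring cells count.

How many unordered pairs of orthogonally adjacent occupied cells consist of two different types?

Scan each occupied cell's neighbors to the right and below so each pair is counted once.
Row 4: X(4,2)–O(4,3)≠ O(4,3)–X(4,4)≠  → 2/2 unlike.
Total adjacent occupied pairs: 2; unlike-type pairs: 2.

2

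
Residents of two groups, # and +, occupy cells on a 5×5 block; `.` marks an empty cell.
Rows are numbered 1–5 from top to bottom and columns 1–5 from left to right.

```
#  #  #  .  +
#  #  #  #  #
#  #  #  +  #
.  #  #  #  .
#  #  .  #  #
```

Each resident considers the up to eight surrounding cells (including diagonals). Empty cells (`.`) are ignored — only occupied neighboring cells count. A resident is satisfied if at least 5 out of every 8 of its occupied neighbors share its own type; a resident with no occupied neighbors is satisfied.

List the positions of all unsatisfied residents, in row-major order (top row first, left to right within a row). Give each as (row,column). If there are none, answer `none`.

(1,1)# 3/3 ok
(1,2)# 5/5 ok
(1,3)# 4/4 ok
(1,5)+ 0/2 unhappy
(2,1)# 5/5 ok
(2,2)# 8/8 ok
(2,3)# 6/7 ok
(2,4)# 5/7 ok
(2,5)# 2/4 unhappy
(3,1)# 4/4 ok
(3,2)# 7/7 ok
(3,3)# 7/8 ok
(3,4)+ 0/7 unhappy
(3,5)# 3/4 ok
(4,2)# 6/6 ok
(4,3)# 6/7 ok
(4,4)# 5/6 ok
(5,1)# 2/2 ok
(5,2)# 3/3 ok
(5,4)# 3/3 ok
(5,5)# 2/2 ok

(1,5), (2,5), (3,4)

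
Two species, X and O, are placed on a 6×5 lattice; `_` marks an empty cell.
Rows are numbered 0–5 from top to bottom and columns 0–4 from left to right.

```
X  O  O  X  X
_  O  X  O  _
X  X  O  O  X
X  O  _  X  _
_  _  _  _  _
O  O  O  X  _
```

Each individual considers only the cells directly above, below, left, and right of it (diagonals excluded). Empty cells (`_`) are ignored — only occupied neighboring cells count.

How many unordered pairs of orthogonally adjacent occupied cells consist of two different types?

Scan each occupied cell's neighbors to the right and below so each pair is counted once.
From row 0: 4 unlike of 7 pairs (running 4/7).
From row 1: 4 unlike of 5 pairs (running 8/12).
From row 2: 4 unlike of 7 pairs (running 12/19).
From row 3: 1 unlike of 1 pairs (running 13/20).
From row 5: 1 unlike of 3 pairs (running 14/23).
Total adjacent occupied pairs: 23; unlike-type pairs: 14.

14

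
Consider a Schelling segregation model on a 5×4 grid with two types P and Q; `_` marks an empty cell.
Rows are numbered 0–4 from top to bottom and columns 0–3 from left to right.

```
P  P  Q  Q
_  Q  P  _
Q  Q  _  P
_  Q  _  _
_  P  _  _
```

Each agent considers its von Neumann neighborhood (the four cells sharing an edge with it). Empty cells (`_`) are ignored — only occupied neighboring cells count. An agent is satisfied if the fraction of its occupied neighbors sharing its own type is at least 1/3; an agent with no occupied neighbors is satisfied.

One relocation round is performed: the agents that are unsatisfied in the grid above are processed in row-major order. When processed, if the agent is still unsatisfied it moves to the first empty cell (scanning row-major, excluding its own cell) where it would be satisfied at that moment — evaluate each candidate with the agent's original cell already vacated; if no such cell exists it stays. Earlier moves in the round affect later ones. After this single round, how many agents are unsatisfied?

0

Initially unsatisfied (in order): (1,2), (4,1).
  (1,2) → (1,0).
  (4,1) → (1,3).
Resulting grid:
P P Q Q
P Q _ P
Q Q _ P
_ Q _ _
_ _ _ _
All satisfied now.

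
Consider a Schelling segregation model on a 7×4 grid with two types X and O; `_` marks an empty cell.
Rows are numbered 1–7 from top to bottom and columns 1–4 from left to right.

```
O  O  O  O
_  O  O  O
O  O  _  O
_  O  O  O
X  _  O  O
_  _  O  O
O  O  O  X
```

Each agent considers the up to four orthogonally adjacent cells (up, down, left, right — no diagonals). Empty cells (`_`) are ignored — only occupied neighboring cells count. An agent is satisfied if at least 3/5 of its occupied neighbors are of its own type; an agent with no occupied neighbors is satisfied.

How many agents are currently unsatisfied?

(1,1)O 1/1 ok
(1,2)O 3/3 ok
(1,3)O 3/3 ok
(1,4)O 2/2 ok
(2,2)O 3/3 ok
(2,3)O 3/3 ok
(2,4)O 3/3 ok
(3,1)O 1/1 ok
(3,2)O 3/3 ok
(3,4)O 2/2 ok
(4,2)O 2/2 ok
(4,3)O 3/3 ok
(4,4)O 3/3 ok
(5,1)X 0/0 ok
(5,3)O 3/3 ok
(5,4)O 3/3 ok
(6,3)O 3/3 ok
(6,4)O 2/3 ok
(7,1)O 1/1 ok
(7,2)O 2/2 ok
(7,3)O 2/3 ok
(7,4)X 0/2 unhappy
Unsatisfied: (7,4) — 1 in total.

1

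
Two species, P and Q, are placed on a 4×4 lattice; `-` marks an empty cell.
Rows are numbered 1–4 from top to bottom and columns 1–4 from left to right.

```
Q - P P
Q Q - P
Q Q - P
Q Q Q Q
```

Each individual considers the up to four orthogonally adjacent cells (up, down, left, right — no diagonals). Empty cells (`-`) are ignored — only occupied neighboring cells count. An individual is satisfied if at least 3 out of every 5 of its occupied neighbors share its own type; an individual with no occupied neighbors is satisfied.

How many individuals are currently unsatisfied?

Row 1: (1,1)Q 1/1 ok · (1,3)P 1/1 ok · (1,4)P 2/2 ok
Row 2: (2,1)Q 3/3 ok · (2,2)Q 2/2 ok · (2,4)P 2/2 ok
Row 3: (3,1)Q 3/3 ok · (3,2)Q 3/3 ok · (3,4)P 1/2 unhappy
Row 4: (4,1)Q 2/2 ok · (4,2)Q 3/3 ok · (4,3)Q 2/2 ok · (4,4)Q 1/2 unhappy
Unsatisfied: (3,4), (4,4) — 2 in total.

2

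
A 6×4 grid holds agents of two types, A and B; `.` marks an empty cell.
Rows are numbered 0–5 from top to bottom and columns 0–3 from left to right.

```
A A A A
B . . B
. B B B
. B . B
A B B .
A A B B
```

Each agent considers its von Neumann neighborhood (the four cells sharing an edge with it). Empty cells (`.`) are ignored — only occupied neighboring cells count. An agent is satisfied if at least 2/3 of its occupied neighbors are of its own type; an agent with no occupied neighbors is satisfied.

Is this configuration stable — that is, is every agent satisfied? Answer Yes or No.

No

(0,0)A 1/2 ✗
(0,1)A 2/2 ✓
(0,2)A 2/2 ✓
(0,3)A 1/2 ✗
(1,0)B 0/1 ✗
(1,3)B 1/2 ✗
(2,1)B 2/2 ✓
(2,2)B 2/2 ✓
(2,3)B 3/3 ✓
(3,1)B 2/2 ✓
(3,3)B 1/1 ✓
(4,0)A 1/2 ✗
(4,1)B 2/4 ✗
(4,2)B 2/2 ✓
(5,0)A 2/2 ✓
(5,1)A 1/3 ✗
(5,2)B 2/3 ✓
(5,3)B 1/1 ✓
For instance (0,0) has only 1/2 same-type neighbors, below 2/3.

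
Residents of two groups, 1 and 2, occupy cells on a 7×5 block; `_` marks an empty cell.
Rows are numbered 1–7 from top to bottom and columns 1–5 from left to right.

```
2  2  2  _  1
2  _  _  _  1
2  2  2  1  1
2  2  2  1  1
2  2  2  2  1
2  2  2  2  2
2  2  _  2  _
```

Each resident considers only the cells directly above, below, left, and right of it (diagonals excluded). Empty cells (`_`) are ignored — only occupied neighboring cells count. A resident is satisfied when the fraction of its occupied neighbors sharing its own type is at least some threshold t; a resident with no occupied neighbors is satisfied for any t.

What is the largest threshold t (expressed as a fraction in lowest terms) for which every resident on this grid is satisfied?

1/3

Row 1: (1,1)2 2/2 · (1,2)2 2/2 · (1,3)2 1/1 · (1,5)1 1/1
Row 2: (2,1)2 2/2 · (2,5)1 2/2
Row 3: (3,1)2 3/3 · (3,2)2 3/3 · (3,3)2 2/3 · (3,4)1 2/3 · (3,5)1 3/3
Row 4: (4,1)2 3/3 · (4,2)2 4/4 · (4,3)2 3/4 · (4,4)1 2/4 · (4,5)1 3/3
Row 5: (5,1)2 3/3 · (5,2)2 4/4 · (5,3)2 4/4 · (5,4)2 2/4 · (5,5)1 1/3
Row 6: (6,1)2 3/3 · (6,2)2 4/4 · (6,3)2 3/3 · (6,4)2 4/4 · (6,5)2 1/2
Row 7: (7,1)2 2/2 · (7,2)2 2/2 · (7,4)2 1/1
The smallest same-type fraction is 1/3 at (5,5), which reduces to 1/3. Any threshold above that leaves this resident unsatisfied.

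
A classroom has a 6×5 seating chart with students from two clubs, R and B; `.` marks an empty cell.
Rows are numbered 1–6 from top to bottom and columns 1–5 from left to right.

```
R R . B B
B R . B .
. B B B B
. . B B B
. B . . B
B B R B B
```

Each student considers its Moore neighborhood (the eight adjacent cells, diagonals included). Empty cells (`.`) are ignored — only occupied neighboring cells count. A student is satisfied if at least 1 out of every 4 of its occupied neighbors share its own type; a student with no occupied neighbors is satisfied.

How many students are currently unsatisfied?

Row 1: (1,1)R 2/3 ✓ · (1,2)R 2/3 ✓ · (1,4)B 2/2 ✓ · (1,5)B 2/2 ✓
Row 2: (2,1)B 1/4 ✓ · (2,2)R 2/5 ✓ · (2,4)B 5/5 ✓
Row 3: (3,2)B 3/4 ✓ · (3,3)B 5/6 ✓ · (3,4)B 6/6 ✓ · (3,5)B 4/4 ✓
Row 4: (4,3)B 5/5 ✓ · (4,4)B 6/6 ✓ · (4,5)B 4/4 ✓
Row 5: (5,2)B 3/4 ✓ · (5,5)B 4/4 ✓
Row 6: (6,1)B 2/2 ✓ · (6,2)B 2/3 ✓ · (6,3)R 0/3 ✗ · (6,4)B 2/3 ✓ · (6,5)B 2/2 ✓
Unsatisfied: (6,3) — 1 in total.

1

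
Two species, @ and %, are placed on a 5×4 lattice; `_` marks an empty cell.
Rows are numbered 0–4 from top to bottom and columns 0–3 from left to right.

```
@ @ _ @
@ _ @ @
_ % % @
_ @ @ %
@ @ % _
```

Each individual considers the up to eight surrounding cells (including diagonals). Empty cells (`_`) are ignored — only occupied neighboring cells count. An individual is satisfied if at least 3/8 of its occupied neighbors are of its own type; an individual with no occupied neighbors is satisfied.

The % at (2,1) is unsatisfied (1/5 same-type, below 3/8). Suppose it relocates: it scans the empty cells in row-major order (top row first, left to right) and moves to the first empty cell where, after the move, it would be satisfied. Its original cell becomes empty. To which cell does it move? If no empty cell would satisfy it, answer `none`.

Vacating (2,1). Empty cells in order:
  (0,2): 0/4 same-type → still unsatisfied.
  (1,1): 1/5 same-type → still unsatisfied.
  (2,0): 0/2 same-type → still unsatisfied.
  (3,0): 0/3 same-type → still unsatisfied.
  (4,3): 2/3 same-type → satisfied — stop here.

(4,3)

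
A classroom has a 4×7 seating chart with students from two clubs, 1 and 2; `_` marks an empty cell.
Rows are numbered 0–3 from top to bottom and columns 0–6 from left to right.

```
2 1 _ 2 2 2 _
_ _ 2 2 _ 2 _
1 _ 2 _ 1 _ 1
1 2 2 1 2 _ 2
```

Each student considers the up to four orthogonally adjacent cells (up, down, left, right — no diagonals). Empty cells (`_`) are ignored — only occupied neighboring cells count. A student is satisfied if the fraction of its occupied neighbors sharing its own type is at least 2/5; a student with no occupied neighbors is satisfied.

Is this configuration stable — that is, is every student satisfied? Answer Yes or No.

Row 0: (0,0)2 0/1 not · (0,1)1 0/1 not · (0,3)2 2/2 satisfied · (0,4)2 2/2 satisfied · (0,5)2 2/2 satisfied
Row 1: (1,2)2 2/2 satisfied · (1,3)2 2/2 satisfied · (1,5)2 1/1 satisfied
Row 2: (2,0)1 1/1 satisfied · (2,2)2 2/2 satisfied · (2,4)1 0/1 not · (2,6)1 0/1 not
Row 3: (3,0)1 1/2 satisfied · (3,1)2 1/2 satisfied · (3,2)2 2/3 satisfied · (3,3)1 0/2 not · (3,4)2 0/2 not · (3,6)2 0/1 not
For instance (0,0) has only 0/1 same-type neighbors, below 2/5.

No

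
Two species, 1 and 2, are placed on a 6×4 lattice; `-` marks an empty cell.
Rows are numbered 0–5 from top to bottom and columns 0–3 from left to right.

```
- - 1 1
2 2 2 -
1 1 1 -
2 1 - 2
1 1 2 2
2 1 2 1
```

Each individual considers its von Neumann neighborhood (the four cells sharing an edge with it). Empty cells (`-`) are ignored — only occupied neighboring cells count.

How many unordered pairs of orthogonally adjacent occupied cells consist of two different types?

13

Scan each occupied cell's neighbors to the right and below so each pair is counted once.
Row 0: 1(0,2)–1(0,3)= 1(0,2)–2(1,2)≠  → 1/2 unlike.
Row 1: 2(1,0)–2(1,1)= 2(1,0)–1(2,0)≠ 2(1,1)–2(1,2)= 2(1,1)–1(2,1)≠ 2(1,2)–1(2,2)≠  → 3/5 unlike.
Row 2: 1(2,0)–1(2,1)= 1(2,0)–2(3,0)≠ 1(2,1)–1(2,2)= 1(2,1)–1(3,1)=  → 1/4 unlike.
Row 3: 2(3,0)–1(3,1)≠ 2(3,0)–1(4,0)≠ 1(3,1)–1(4,1)= 2(3,3)–2(4,3)=  → 2/4 unlike.
Row 4: 1(4,0)–1(4,1)= 1(4,0)–2(5,0)≠ 1(4,1)–2(4,2)≠ 1(4,1)–1(5,1)= 2(4,2)–2(4,3)= 2(4,2)–2(5,2)= 2(4,3)–1(5,3)≠  → 3/7 unlike.
Row 5: 2(5,0)–1(5,1)≠ 1(5,1)–2(5,2)≠ 2(5,2)–1(5,3)≠  → 3/3 unlike.
Total adjacent occupied pairs: 25; unlike-type pairs: 13.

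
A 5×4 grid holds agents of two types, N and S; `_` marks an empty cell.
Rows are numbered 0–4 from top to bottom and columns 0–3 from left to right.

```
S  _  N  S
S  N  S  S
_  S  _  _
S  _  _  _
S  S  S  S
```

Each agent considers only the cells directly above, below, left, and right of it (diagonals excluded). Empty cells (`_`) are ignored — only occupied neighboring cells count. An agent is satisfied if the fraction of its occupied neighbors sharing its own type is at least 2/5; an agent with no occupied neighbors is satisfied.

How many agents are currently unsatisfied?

(0,0)S 1/1 ✓
(0,2)N 0/2 ✗
(0,3)S 1/2 ✓
(1,0)S 1/2 ✓
(1,1)N 0/3 ✗
(1,2)S 1/3 ✗
(1,3)S 2/2 ✓
(2,1)S 0/1 ✗
(3,0)S 1/1 ✓
(4,0)S 2/2 ✓
(4,1)S 2/2 ✓
(4,2)S 2/2 ✓
(4,3)S 1/1 ✓
Unsatisfied: (0,2), (1,1), (1,2), (2,1) — 4 in total.

4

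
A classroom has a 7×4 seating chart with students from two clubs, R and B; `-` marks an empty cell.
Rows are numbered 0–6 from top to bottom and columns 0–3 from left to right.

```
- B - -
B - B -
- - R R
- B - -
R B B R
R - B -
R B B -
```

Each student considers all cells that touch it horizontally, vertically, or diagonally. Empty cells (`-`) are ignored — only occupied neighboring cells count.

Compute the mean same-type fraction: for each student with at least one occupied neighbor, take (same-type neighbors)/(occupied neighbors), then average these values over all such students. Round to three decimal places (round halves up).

0.577

(0,1)B 2/2
(1,0)B 1/1
(1,2)B 1/3
(2,2)R 1/3
(2,3)R 1/2
(3,1)B 2/4
(4,0)R 1/3
(4,1)B 3/5
(4,2)B 3/4
(4,3)R 0/2
(5,0)R 2/4
(5,2)B 4/5
(6,0)R 1/2
(6,1)B 2/4
(6,2)B 2/2
Sum over 15 students: 2/2 + 1/1 + 1/3 + 1/3 + 1/2 + 2/4 + 1/3 + 3/5 + 3/4 + 0/2 + 2/4 + 4/5 + 1/2 + 2/4 + 2/2 = 173/20; mean = 173/20 ÷ 15 = 173/300 = 0.576666… → 0.577.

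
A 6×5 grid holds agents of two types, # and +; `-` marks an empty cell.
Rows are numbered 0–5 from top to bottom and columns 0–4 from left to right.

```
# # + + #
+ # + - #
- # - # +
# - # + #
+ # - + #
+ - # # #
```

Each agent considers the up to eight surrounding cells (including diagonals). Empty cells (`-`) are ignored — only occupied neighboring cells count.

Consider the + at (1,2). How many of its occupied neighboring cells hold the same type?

2

Occupied neighbors of (1,2): (0,1)=#, (0,2)=+, (0,3)=+, (1,1)=#, (2,1)=#, (2,3)=#.
Same type (+): 2 of 6.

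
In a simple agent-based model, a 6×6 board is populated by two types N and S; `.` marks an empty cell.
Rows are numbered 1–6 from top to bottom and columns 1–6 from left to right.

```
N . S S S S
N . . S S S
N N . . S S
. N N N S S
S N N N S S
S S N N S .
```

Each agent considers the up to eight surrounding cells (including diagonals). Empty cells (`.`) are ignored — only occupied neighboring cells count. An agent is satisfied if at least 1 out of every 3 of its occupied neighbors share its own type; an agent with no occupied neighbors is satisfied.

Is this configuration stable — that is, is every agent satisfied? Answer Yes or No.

Row 1: (1,1)N 1/1 ok · (1,3)S 2/2 ok · (1,4)S 4/4 ok · (1,5)S 5/5 ok · (1,6)S 3/3 ok
Row 2: (2,1)N 3/3 ok · (2,4)S 5/5 ok · (2,5)S 7/7 ok · (2,6)S 5/5 ok
Row 3: (3,1)N 3/3 ok · (3,2)N 4/4 ok · (3,5)S 6/7 ok · (3,6)S 5/5 ok
Row 4: (4,2)N 5/6 ok · (4,3)N 6/6 ok · (4,4)N 3/6 ok · (4,5)S 5/7 ok · (4,6)S 5/5 ok
Row 5: (5,1)S 2/4 ok · (5,2)N 4/7 ok · (5,3)N 7/8 ok · (5,4)N 5/8 ok · (5,5)S 4/7 ok · (5,6)S 4/4 ok
Row 6: (6,1)S 2/3 ok · (6,2)S 2/5 ok · (6,3)N 4/5 ok · (6,4)N 3/5 ok · (6,5)S 2/4 ok
All meet the threshold, so the configuration is stable.

Yes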